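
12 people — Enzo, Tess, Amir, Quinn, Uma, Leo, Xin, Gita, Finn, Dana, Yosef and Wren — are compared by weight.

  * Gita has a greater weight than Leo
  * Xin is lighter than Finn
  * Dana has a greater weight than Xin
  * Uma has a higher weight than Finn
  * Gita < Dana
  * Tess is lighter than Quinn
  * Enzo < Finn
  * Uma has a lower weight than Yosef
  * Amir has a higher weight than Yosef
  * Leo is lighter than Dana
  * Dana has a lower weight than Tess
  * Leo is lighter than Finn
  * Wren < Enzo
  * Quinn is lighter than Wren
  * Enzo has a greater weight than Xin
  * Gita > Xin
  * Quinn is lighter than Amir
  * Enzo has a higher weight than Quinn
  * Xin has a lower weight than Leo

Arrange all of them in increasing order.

Xin < Leo < Gita < Dana < Tess < Quinn < Wren < Enzo < Finn < Uma < Yosef < Amir

Nothing is placed below Xin, so it is least; from there Xin < Leo; Leo < Gita; Gita < Dana; Dana < Tess; Tess < Quinn; Quinn < Wren; Wren < Enzo; Enzo < Finn; Finn < Uma; Uma < Yosef; Yosef < Amir, each given directly.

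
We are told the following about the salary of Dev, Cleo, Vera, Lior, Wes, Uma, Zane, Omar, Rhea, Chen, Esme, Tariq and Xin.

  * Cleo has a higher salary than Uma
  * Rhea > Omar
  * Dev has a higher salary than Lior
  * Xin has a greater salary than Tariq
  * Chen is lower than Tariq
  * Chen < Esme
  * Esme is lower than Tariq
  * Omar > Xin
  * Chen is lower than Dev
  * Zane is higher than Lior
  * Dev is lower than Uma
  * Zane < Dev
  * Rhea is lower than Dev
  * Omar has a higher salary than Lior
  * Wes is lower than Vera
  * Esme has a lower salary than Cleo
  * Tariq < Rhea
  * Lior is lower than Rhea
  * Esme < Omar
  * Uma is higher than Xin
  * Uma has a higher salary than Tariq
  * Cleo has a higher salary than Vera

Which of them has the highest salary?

Cleo

Chen is not greatest since Chen < Esme; Esme is not greatest since Esme < Omar; Lior is not greatest since Lior < Rhea; Zane is not greatest since Zane < Dev; Tariq is not greatest since Tariq < Xin; Xin is not greatest since Xin < Omar; Omar is not greatest since Omar < Rhea; Rhea is not greatest since Rhea < Dev; Wes is not greatest since Wes < Vera; Vera is not greatest since Vera < Cleo; Dev is not greatest since Dev < Uma; Uma is not greatest since Uma < Cleo.
Only Cleo has nothing above it, so Cleo is the highest salary.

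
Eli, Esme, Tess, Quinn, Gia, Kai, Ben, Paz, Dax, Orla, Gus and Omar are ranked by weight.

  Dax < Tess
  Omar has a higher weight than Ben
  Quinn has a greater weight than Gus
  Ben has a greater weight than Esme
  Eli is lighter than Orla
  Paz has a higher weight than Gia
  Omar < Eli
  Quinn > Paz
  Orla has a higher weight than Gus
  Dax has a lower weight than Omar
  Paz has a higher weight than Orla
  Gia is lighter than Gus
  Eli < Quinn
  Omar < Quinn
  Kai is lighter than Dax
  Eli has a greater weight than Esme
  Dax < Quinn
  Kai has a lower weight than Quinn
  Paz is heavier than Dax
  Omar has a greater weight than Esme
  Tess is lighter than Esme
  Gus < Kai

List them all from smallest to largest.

Nothing is placed below Gia, so it is least; from there Gia < Gus; Gus < Kai; Kai < Dax; Dax < Tess; Tess < Esme; Esme < Ben; Ben < Omar; Omar < Eli; Eli < Orla; Orla < Paz; Paz < Quinn, each given directly.

Gia < Gus < Kai < Dax < Tess < Esme < Ben < Omar < Eli < Orla < Paz < Quinn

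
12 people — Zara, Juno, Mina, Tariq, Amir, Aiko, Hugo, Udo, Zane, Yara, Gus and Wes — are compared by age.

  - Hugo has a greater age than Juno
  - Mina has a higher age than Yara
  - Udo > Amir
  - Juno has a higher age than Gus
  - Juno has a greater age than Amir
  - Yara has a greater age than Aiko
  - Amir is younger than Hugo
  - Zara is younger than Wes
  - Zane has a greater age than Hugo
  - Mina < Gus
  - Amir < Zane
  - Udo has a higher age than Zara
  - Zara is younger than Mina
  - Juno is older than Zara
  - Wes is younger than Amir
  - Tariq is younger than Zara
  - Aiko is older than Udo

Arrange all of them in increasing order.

The consecutive links are each given: Tariq < Zara; Zara < Wes; Wes < Amir; Amir < Udo; Udo < Aiko; Aiko < Yara; Yara < Mina; Mina < Gus; Gus < Juno; Juno < Hugo; Hugo < Zane.

Tariq < Zara < Wes < Amir < Udo < Aiko < Yara < Mina < Gus < Juno < Hugo < Zane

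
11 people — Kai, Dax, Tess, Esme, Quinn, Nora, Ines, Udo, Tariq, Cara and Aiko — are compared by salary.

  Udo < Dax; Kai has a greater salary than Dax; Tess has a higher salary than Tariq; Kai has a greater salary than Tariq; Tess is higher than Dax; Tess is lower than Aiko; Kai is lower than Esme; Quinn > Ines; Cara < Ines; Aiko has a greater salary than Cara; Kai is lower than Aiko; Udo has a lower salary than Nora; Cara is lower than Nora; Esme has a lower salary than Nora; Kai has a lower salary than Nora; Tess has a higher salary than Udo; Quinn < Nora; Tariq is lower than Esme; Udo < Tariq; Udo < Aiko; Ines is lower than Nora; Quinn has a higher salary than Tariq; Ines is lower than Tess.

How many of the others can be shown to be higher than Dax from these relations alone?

5

From Dax the given relations immediately reach Kai, Tess.
From those, Esme, Aiko, Nora — 5 in total.
No other element is forced above Dax by the given relations, so the count is 5.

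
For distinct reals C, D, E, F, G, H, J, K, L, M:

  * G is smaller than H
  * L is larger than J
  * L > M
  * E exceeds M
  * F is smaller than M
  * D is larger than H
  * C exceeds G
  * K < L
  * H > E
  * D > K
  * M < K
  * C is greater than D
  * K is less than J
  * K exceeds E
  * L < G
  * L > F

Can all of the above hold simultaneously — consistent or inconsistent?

consistent

Every relation is compatible with F < M < E < K < J < L < G < H < D < C; the set is consistent.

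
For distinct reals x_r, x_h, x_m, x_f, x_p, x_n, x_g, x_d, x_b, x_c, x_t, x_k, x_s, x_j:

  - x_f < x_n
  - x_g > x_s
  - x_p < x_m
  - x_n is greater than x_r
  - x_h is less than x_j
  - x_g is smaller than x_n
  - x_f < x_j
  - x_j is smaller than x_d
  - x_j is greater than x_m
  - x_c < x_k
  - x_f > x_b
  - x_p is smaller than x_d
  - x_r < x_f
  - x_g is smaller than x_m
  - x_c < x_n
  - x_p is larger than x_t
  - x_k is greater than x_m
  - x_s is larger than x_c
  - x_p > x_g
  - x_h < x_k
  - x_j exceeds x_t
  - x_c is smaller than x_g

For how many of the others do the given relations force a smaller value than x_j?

10

The elements the relations force below x_j are x_c, x_t, x_s, x_g, x_p, x_m, x_h, x_b, x_r, x_f — no chain reaches any other.
That is 10.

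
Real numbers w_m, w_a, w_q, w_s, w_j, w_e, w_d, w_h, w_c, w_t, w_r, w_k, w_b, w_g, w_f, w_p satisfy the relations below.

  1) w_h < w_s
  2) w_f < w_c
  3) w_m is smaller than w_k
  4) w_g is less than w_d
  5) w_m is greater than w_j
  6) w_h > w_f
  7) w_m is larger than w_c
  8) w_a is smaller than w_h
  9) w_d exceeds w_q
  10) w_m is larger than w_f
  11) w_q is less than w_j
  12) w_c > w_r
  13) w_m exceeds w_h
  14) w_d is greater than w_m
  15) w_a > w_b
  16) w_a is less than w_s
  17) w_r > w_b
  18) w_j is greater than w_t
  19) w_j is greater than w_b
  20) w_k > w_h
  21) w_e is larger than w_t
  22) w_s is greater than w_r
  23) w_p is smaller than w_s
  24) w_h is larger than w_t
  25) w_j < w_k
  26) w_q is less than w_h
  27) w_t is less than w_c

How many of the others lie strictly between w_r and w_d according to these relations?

Chaining upward from w_r reaches: w_c, w_m, w_s, w_k.
Chaining downward from w_d reaches: w_q, w_f, w_b, w_t, w_j, w_c, w_g, w_a, w_h, w_m.
Strictly between w_r and w_d are those in both lists: w_c, w_m — 2 elements.

2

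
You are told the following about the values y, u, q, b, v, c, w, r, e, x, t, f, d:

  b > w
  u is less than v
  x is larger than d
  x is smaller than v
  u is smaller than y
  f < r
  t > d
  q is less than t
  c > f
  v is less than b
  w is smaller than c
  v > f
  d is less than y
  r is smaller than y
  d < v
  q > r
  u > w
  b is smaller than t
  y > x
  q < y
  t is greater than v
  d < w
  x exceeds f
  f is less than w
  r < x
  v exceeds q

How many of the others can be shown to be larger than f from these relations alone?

10

Directly above f: r, w, c, x, v.
One step further: q, u, y, b, t (10 so far).
Nothing else is reachable above f; 10 in all.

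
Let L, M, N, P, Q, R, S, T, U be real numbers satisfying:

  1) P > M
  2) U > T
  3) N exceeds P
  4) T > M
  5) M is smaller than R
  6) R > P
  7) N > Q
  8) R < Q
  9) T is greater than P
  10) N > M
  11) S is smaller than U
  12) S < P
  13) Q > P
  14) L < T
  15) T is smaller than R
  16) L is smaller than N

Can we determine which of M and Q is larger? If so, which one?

M < P and P < T give M < T.
With T < R: M < P < T < R.
Then R < Q extends the chain to Q.
So Q is larger.

Q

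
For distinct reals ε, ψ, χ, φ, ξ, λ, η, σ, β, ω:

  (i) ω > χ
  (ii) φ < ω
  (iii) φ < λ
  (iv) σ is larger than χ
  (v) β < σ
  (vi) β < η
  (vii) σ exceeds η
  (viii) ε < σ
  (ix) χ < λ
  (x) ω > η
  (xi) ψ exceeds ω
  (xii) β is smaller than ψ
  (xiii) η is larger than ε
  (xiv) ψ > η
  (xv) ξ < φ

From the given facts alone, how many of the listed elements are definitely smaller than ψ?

7

Directly below ψ: β, η, ω.
One step further: χ, φ, ε (6 so far).
One step further: ξ (7 so far).
No other element is forced below ψ by the given relations, so the count is 7.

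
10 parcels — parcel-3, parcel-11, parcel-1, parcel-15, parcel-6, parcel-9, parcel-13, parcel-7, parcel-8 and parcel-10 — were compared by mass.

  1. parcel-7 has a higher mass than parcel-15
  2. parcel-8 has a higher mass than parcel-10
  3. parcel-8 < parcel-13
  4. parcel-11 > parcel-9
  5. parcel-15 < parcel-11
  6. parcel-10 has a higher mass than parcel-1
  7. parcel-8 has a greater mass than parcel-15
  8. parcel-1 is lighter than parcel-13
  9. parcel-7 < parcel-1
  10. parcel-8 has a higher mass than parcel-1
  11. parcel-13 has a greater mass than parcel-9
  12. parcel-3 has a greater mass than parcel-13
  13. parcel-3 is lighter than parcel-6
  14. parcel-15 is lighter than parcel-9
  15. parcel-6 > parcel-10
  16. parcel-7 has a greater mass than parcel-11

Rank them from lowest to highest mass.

Nothing is placed below parcel-15, so it is least; from there parcel-15 < parcel-9; parcel-9 < parcel-11; parcel-11 < parcel-7; parcel-7 < parcel-1; parcel-1 < parcel-10; parcel-10 < parcel-8; parcel-8 < parcel-13; parcel-13 < parcel-3; parcel-3 < parcel-6, each given directly.

parcel-15 < parcel-9 < parcel-11 < parcel-7 < parcel-1 < parcel-10 < parcel-8 < parcel-13 < parcel-3 < parcel-6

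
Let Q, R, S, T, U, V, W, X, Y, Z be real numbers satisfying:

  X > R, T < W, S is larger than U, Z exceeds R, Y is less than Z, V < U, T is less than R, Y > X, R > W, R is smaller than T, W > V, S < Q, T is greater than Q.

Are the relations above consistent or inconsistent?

We have R < T stated directly, yet also T < W < R by chaining the others — so T < R. Contradiction.

inconsistent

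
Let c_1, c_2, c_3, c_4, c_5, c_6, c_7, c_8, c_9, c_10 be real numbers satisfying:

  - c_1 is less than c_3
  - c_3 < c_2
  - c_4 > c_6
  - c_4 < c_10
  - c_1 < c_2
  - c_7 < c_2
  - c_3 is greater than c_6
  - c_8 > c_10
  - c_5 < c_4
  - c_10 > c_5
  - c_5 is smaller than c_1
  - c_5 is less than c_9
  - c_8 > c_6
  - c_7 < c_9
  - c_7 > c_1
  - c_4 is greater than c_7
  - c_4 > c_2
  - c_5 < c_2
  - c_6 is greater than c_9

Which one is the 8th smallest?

The consecutive relations fix a unique order: c_5 < c_1 < c_7 < c_9 < c_6 < c_3 < c_2 < c_4 < c_10 < c_8.
The 8th smallest is c_4.

c_4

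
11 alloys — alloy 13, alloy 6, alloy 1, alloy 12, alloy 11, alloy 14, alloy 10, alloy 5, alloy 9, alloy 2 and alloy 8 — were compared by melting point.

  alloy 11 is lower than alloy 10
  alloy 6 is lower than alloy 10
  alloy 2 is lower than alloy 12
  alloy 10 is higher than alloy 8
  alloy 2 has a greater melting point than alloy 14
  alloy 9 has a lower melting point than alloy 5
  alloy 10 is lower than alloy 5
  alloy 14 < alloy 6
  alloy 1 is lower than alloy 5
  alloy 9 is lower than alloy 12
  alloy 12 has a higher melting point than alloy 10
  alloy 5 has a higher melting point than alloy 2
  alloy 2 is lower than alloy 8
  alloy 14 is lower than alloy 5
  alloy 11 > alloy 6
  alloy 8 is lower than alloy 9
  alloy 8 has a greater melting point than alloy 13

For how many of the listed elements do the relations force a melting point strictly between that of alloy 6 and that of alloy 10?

The relations place alloy 6 below alloy 10. An element lies strictly between them when it is forced above alloy 6 and also forced below alloy 10.
Above alloy 6: {alloy 11, alloy 5, alloy 12}. Below alloy 10: {alloy 14, alloy 13, alloy 2, alloy 11, alloy 8}.
Intersection: {alloy 11} — 1.

1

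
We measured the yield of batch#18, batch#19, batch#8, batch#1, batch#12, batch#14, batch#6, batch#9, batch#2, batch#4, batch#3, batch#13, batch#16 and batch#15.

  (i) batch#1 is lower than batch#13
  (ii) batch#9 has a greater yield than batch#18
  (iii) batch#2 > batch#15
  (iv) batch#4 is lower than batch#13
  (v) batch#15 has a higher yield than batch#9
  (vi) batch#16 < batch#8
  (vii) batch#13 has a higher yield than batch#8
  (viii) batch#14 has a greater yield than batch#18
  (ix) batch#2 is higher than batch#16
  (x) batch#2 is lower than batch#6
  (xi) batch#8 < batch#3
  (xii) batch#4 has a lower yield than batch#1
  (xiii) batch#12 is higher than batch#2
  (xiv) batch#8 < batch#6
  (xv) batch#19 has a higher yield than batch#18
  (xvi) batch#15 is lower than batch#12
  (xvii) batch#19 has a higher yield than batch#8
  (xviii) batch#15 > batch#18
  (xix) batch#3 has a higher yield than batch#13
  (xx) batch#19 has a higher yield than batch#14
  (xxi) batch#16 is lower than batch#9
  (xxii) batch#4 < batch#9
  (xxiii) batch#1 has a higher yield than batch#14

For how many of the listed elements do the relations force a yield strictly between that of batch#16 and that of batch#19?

1

Chaining upward from batch#16 reaches: batch#9, batch#15, batch#2, batch#8, batch#6, batch#13, batch#12, batch#3.
Chaining downward from batch#19 reaches: batch#18, batch#14, batch#8.
Strictly between batch#16 and batch#19 are those in both lists: batch#8 — 1 element.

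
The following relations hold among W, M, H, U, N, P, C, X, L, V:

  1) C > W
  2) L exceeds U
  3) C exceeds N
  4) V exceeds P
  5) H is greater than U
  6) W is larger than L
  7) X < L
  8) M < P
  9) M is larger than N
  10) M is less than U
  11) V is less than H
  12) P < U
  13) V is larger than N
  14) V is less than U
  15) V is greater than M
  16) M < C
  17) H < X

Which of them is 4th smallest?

The consecutive relations fix a unique order: N < M < P < V < U < H < X < L < W < C.
The 4th smallest is V.

V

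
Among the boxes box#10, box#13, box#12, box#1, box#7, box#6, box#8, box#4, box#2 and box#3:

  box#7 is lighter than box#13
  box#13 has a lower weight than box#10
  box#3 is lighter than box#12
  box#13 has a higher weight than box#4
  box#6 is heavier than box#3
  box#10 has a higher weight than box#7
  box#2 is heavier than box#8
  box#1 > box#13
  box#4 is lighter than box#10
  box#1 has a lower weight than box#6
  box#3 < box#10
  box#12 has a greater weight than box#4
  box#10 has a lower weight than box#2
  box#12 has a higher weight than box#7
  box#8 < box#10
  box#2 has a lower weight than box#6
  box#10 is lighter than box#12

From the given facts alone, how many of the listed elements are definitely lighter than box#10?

5

From box#10 the given relations immediately reach box#3, box#4, box#7, box#8, box#13.
Nothing else is reachable below box#10; 5 in all.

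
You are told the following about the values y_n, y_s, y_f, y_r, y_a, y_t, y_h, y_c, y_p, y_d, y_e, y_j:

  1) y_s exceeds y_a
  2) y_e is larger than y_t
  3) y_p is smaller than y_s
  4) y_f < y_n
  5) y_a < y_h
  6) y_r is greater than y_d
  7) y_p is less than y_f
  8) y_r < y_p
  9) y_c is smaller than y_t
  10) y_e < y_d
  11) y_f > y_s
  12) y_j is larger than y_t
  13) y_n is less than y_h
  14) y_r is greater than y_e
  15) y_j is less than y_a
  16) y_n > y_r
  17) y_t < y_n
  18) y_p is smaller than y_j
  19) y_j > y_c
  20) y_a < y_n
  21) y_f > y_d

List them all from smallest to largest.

The consecutive links are each given: y_c < y_t; y_t < y_e; y_e < y_d; y_d < y_r; y_r < y_p; y_p < y_j; y_j < y_a; y_a < y_s; y_s < y_f; y_f < y_n; y_n < y_h.

y_c < y_t < y_e < y_d < y_r < y_p < y_j < y_a < y_s < y_f < y_n < y_h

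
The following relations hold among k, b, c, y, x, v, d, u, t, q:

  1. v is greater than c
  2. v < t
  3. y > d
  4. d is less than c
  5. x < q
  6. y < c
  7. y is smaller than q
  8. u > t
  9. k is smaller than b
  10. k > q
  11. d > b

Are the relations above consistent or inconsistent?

Chaining the given relations yields q < k < b < d < y, so q < y. But one relation states y < q. These cannot both hold.

inconsistent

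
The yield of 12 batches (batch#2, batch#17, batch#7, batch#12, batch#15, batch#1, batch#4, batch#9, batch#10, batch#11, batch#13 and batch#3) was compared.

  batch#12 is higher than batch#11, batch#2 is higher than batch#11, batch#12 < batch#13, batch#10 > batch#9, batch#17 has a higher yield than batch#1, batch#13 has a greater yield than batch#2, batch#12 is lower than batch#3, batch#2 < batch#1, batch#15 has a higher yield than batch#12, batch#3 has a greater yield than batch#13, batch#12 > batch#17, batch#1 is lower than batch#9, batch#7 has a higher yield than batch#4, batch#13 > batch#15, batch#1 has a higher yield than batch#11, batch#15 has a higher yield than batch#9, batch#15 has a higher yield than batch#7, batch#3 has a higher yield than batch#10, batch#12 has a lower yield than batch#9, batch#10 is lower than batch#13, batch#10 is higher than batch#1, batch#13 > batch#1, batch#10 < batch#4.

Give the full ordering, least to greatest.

batch#11 < batch#2 < batch#1 < batch#17 < batch#12 < batch#9 < batch#10 < batch#4 < batch#7 < batch#15 < batch#13 < batch#3

The consecutive links are each given: batch#11 < batch#2; batch#2 < batch#1; batch#1 < batch#17; batch#17 < batch#12; batch#12 < batch#9; batch#9 < batch#10; batch#10 < batch#4; batch#4 < batch#7; batch#7 < batch#15; batch#15 < batch#13; batch#13 < batch#3.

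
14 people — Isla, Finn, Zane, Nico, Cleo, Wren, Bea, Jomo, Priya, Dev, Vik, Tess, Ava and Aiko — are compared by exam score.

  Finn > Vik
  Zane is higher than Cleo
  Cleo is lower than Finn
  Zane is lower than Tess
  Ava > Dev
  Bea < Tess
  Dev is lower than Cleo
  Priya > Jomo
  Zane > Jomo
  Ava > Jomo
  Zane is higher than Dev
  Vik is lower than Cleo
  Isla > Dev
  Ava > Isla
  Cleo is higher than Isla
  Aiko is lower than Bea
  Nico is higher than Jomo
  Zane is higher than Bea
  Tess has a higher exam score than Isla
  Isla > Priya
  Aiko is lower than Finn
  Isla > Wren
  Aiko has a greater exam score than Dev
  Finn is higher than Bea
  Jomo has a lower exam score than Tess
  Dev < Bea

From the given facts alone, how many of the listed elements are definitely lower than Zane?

9

Directly below Zane: Dev, Jomo, Cleo, Bea.
One step further: Aiko, Vik, Isla (7 so far).
One step further: Wren, Priya (9 so far).
No other element is forced below Zane by the given relations, so the count is 9.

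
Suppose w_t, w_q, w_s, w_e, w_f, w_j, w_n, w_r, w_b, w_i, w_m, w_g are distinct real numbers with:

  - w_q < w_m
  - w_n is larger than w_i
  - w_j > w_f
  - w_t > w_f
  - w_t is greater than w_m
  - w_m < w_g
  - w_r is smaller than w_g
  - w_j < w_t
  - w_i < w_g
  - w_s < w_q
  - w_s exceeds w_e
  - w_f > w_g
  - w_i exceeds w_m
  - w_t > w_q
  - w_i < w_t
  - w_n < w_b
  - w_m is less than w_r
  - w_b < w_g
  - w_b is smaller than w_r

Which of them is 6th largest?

w_b

The consecutive relations fix a unique order: w_e < w_s < w_q < w_m < w_i < w_n < w_b < w_r < w_g < w_f < w_j < w_t.
The 6th largest is w_b.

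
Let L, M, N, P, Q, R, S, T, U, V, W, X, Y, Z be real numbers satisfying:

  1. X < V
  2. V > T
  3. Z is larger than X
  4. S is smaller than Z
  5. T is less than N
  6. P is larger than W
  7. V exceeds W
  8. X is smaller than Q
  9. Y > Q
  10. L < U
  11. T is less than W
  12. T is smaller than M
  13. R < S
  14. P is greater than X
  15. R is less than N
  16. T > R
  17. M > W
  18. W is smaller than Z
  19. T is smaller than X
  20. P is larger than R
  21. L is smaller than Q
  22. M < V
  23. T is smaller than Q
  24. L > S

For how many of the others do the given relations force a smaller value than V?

The elements the relations force below V are R, T, W, X, M — no chain reaches any other.
That is 5.

5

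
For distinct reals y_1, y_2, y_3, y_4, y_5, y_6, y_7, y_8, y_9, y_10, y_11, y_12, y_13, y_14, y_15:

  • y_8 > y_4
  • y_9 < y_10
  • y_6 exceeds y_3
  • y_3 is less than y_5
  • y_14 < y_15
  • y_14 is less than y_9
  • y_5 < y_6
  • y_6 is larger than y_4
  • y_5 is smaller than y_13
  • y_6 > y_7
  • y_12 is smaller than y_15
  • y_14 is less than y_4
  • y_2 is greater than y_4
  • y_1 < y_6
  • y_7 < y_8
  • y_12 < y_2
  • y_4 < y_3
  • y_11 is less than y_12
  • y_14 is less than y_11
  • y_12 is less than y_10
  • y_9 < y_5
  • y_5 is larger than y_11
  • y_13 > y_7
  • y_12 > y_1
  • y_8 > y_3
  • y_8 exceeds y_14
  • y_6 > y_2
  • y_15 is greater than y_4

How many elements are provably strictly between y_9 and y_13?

The relations place y_9 below y_13. An element lies strictly between them when it is forced above y_9 and also forced below y_13.
Above y_9: {y_5, y_10, y_6}. Below y_13: {y_14, y_7, y_4, y_11, y_3, y_5}.
Intersection: {y_5} — 1.

1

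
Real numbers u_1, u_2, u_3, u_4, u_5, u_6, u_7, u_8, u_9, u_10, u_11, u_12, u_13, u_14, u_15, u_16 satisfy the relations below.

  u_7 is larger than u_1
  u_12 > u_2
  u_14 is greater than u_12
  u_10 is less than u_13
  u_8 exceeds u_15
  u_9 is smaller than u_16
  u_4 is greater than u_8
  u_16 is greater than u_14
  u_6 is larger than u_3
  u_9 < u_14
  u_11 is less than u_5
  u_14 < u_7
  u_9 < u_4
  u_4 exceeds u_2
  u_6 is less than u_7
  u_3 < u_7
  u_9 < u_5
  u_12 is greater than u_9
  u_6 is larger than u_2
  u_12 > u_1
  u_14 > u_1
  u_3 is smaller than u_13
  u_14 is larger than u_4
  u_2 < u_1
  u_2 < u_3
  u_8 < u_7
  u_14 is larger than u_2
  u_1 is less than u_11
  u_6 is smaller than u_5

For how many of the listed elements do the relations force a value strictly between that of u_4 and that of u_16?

Chaining upward from u_4 reaches: u_14, u_7.
Chaining downward from u_16 reaches: u_9, u_15, u_8, u_2, u_1, u_12, u_14.
Strictly between u_4 and u_16 are those in both lists: u_14 — 1 element.

1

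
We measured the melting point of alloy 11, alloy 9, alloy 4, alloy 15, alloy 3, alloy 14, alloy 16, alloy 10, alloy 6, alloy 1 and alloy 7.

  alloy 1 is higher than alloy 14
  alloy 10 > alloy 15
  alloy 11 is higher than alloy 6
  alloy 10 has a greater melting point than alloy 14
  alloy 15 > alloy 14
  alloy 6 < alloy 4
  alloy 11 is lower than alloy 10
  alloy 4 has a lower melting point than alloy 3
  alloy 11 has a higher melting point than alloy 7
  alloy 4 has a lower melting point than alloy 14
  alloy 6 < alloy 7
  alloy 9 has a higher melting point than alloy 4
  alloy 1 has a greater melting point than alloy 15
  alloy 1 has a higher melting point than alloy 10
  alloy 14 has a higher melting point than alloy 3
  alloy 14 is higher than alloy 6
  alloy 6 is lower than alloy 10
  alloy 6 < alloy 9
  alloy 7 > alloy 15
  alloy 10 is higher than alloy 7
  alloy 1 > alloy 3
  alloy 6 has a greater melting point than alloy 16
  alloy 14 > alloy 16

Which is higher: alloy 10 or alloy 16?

alloy 16 < alloy 6 and alloy 6 < alloy 4 give alloy 16 < alloy 4.
Then alloy 4 < alloy 3 extends the chain to alloy 3.
Then alloy 3 < alloy 14 extends the chain to alloy 14.
Then alloy 14 < alloy 15 extends the chain to alloy 15.
With alloy 15 < alloy 7: alloy 16 < alloy 6 < alloy 4 < alloy 3 < alloy 14 < alloy 15 < alloy 7.
Then alloy 7 < alloy 11 extends the chain to alloy 11.
Then alloy 11 < alloy 10 extends the chain to alloy 10.
So alloy 16 < alloy 10; alloy 10 is the higher of the two.

alloy 10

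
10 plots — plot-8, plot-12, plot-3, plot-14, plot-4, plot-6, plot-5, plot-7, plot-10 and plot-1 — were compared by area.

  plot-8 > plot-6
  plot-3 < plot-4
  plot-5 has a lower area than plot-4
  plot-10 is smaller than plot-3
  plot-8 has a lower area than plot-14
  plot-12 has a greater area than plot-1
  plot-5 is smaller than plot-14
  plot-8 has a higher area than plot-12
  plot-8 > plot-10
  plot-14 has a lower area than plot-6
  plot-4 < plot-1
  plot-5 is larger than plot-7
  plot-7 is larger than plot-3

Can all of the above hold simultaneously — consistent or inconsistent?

We have plot-6 < plot-8 stated directly, yet also plot-8 < plot-14 < plot-6 by chaining the others — so plot-8 < plot-6. Contradiction.

inconsistent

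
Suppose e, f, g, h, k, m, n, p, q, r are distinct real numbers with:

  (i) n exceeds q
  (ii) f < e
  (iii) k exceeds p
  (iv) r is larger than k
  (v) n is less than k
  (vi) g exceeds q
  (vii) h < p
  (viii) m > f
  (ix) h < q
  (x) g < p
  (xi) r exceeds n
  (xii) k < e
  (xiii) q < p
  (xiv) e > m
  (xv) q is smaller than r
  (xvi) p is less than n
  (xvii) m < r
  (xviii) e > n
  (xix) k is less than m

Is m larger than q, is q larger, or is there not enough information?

m

The relevant relations are q < p; p < n; n < k; k < m.
Together: q < p < n < k < m.
So m is larger.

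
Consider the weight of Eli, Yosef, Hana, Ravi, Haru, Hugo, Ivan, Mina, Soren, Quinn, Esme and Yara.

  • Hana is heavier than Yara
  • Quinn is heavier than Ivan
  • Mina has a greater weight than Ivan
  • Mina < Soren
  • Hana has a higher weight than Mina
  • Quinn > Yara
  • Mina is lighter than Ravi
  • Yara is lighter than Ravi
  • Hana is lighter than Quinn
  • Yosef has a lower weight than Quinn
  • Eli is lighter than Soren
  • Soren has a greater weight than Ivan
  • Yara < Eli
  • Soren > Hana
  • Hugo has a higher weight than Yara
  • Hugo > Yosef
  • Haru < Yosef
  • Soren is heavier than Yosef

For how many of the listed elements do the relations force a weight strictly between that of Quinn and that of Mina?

The relations place Mina below Quinn. An element lies strictly between them when it is forced above Mina and also forced below Quinn.
Above Mina: {Hana, Soren, Ravi}. Below Quinn: {Yara, Ivan, Hana, Haru, Yosef}.
Intersection: {Hana} — 1.

1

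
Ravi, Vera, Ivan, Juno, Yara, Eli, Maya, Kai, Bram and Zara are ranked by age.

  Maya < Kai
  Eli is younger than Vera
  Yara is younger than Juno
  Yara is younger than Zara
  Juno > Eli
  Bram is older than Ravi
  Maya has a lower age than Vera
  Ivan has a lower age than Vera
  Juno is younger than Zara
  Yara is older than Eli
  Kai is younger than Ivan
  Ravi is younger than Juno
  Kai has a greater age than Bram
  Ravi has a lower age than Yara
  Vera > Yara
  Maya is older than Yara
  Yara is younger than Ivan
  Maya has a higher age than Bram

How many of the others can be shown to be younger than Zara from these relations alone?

4

From Zara the given relations immediately reach Yara, Juno.
From those, Eli, Ravi — 4 in total.
Nothing else is reachable below Zara; 4 in all.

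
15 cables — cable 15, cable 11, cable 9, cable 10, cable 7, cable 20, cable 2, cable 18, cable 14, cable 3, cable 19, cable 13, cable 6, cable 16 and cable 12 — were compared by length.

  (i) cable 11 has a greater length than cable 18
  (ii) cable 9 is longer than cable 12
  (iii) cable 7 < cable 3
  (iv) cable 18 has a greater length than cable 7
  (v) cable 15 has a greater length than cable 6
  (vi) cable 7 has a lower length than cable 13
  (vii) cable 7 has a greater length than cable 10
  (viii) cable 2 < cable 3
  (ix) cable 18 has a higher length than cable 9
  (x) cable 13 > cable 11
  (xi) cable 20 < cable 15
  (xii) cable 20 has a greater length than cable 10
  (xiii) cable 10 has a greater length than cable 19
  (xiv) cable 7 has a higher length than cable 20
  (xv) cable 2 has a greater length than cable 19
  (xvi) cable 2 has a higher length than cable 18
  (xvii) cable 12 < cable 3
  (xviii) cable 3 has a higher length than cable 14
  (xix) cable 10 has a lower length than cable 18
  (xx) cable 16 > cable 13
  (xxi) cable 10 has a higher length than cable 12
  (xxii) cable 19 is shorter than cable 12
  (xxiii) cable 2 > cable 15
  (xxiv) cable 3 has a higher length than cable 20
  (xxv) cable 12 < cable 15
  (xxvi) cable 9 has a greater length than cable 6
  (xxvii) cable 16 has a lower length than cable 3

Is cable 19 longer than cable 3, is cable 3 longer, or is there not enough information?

cable 19 < cable 12 and cable 12 < cable 10 give cable 19 < cable 10.
Then cable 10 < cable 20 extends the chain to cable 20.
Then cable 20 < cable 7 extends the chain to cable 7.
With cable 7 < cable 18: cable 19 < cable 12 < cable 10 < cable 20 < cable 7 < cable 18.
Then cable 18 < cable 11 extends the chain to cable 11.
With cable 11 < cable 13: cable 19 < cable 12 < cable 10 < cable 20 < cable 7 < cable 18 < cable 11 < cable 13.
Then cable 13 < cable 16 extends the chain to cable 16.
Then cable 16 < cable 3 extends the chain to cable 3.
So cable 3 is longer.

cable 3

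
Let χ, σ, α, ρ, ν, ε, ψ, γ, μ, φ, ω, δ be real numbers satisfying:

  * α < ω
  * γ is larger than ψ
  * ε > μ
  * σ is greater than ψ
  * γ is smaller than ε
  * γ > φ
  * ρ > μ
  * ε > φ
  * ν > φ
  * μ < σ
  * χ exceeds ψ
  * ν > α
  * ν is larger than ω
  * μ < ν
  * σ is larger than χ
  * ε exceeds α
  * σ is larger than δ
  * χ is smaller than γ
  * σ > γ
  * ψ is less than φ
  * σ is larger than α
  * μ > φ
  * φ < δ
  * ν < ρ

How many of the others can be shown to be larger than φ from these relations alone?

The elements the relations force above φ are μ, γ, ν, ε, ρ, δ, σ — no chain reaches any other.
That is 7.

7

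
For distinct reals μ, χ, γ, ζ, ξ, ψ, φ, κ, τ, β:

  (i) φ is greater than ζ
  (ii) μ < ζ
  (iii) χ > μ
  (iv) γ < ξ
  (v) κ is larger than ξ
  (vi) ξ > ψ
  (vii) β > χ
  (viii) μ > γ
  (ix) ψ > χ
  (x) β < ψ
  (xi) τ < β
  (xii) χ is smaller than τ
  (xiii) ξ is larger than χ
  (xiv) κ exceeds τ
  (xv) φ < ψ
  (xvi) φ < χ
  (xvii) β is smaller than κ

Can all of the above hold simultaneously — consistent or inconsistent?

consistent

Every relation is compatible with γ < μ < ζ < φ < χ < τ < β < ψ < ξ < κ; the set is consistent.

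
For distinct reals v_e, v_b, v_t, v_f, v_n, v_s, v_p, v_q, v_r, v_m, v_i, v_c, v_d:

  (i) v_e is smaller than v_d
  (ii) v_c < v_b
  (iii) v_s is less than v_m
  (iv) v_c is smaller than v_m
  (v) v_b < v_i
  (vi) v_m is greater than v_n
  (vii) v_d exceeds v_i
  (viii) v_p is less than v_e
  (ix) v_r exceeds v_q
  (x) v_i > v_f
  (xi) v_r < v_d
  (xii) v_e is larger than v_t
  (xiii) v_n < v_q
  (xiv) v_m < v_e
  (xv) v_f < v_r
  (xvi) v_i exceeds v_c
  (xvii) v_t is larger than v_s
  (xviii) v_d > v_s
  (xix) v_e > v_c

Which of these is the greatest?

v_d

Chaining downward from v_d: directly below it, v_s, v_i, v_e, v_r; then v_c, v_b, v_f, v_t, v_m, v_p, v_q; then v_n.
That covers every other element, and nothing is given above v_d, so v_d is the greatest.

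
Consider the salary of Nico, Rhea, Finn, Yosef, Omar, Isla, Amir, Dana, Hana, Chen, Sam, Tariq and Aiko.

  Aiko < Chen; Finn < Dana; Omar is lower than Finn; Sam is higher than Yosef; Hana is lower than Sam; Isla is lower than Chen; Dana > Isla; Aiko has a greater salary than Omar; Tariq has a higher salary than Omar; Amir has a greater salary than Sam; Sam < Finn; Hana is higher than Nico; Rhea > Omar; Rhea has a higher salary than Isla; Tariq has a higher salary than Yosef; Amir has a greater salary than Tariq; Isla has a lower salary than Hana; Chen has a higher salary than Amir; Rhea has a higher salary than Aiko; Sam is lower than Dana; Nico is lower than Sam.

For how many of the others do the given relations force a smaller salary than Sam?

The elements the relations force below Sam are Yosef, Isla, Nico, Hana — no chain reaches any other.
That is 4.

4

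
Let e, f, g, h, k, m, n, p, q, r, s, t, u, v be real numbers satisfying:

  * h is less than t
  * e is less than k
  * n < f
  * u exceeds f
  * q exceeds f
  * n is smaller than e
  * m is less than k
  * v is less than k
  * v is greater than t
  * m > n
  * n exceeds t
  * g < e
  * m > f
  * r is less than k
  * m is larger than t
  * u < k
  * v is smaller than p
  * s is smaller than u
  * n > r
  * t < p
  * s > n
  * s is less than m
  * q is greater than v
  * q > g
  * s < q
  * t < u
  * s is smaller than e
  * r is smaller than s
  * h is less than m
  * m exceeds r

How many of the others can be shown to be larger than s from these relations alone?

The elements the relations force above s are u, m, e, q, k — no chain reaches any other.
That is 5.

5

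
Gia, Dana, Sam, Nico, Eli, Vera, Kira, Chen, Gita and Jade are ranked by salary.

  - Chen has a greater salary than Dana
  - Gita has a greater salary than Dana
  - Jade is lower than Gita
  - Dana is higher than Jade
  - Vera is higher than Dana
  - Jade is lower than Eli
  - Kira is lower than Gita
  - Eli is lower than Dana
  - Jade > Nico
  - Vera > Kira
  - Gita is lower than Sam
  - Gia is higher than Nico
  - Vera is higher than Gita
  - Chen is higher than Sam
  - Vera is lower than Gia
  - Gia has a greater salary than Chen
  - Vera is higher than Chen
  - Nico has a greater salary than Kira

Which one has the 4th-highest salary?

Chaining the given pairs: Kira < Nico < Jade < Eli < Dana < Gita < Sam < Chen < Vera < Gia.
The 4th largest is Sam.

Sam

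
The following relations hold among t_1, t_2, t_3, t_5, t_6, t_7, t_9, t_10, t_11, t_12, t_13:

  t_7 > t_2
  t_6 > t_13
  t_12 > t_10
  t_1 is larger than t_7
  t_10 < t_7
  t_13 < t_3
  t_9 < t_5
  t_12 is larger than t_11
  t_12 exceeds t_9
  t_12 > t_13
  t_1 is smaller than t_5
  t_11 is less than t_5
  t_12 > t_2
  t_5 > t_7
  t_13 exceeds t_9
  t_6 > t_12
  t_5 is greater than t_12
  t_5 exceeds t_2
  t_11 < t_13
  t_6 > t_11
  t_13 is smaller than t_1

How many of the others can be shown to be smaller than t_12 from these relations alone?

Directly below t_12: t_2, t_10, t_9, t_11, t_13.
No other element is forced below t_12 by the given relations, so the count is 5.

5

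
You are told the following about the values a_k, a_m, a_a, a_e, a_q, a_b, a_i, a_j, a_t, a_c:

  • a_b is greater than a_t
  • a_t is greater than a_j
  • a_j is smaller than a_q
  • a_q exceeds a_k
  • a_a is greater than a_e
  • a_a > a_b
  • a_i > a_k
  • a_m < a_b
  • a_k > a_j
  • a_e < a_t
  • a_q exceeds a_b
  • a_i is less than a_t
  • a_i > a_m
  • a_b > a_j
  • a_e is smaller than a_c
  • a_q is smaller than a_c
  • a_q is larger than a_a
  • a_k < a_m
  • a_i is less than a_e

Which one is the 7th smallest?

a_b

Piecing the relations together gives one ordering: a_j < a_k < a_m < a_i < a_e < a_t < a_b < a_a < a_q < a_c.
The 7th smallest is a_b.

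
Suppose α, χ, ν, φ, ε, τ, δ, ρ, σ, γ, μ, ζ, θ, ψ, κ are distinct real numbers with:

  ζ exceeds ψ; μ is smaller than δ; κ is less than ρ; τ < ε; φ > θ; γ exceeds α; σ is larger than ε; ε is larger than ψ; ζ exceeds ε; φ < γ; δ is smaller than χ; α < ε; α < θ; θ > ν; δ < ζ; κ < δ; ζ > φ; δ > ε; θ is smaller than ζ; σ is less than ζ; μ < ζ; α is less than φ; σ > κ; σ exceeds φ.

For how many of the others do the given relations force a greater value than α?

The elements the relations force above α are θ, φ, ε, σ, γ, δ, ζ, χ — no chain reaches any other.
That is 8.

8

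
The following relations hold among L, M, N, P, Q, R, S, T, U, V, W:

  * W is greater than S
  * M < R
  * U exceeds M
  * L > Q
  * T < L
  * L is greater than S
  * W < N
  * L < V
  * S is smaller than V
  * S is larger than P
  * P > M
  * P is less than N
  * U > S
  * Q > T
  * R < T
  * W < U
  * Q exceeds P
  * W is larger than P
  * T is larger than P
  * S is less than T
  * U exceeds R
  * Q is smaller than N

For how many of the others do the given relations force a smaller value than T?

4

The elements the relations force below T are M, R, P, S — no chain reaches any other.
That is 4.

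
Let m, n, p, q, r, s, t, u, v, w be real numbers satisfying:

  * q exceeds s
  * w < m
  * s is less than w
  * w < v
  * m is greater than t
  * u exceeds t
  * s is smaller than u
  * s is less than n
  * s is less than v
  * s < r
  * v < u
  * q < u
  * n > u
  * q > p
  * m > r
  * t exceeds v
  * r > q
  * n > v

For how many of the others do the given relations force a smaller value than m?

The elements the relations force below m are s, w, p, v, t, q, r — no chain reaches any other.
That is 7.

7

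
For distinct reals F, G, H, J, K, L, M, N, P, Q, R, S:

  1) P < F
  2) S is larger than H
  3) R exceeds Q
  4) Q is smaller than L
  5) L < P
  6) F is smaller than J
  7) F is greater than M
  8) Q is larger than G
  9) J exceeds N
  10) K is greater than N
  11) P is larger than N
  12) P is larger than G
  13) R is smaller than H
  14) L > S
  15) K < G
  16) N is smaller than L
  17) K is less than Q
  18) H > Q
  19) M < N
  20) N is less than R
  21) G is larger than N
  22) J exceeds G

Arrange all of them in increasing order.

M < N < K < G < Q < R < H < S < L < P < F < J

Each adjacent pair is fixed by a given relation: M < N; N < K; K < G; G < Q; Q < R; R < H; H < S; S < L; L < P; P < F; F < J. Chaining them end to end gives the full order.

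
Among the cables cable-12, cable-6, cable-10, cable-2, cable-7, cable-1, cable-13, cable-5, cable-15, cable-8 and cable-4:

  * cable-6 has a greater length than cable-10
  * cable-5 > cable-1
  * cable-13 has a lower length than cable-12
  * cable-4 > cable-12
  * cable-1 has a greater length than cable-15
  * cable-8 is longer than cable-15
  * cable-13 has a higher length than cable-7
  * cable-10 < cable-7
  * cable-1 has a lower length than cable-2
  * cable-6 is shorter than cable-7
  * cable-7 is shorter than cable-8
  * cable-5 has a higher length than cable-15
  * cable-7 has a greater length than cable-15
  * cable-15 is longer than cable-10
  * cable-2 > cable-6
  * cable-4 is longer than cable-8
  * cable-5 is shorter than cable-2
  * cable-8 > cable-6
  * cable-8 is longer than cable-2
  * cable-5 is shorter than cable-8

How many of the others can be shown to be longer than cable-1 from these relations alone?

4

Directly above cable-1: cable-5, cable-2.
One step further: cable-8 (3 so far).
One step further: cable-4 (4 so far).
No other element is forced above cable-1 by the given relations, so the count is 4.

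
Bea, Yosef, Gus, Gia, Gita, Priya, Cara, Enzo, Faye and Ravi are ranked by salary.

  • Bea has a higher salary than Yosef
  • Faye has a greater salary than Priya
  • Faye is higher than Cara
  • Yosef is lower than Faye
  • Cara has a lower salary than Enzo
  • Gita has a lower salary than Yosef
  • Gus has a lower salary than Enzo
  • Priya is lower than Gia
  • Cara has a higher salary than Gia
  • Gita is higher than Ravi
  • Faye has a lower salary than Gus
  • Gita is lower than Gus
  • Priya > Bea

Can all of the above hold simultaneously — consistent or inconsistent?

consistent

The single ordering Ravi < Gita < Yosef < Bea < Priya < Gia < Cara < Faye < Gus < Enzo satisfies every listed relation, so no contradiction arises.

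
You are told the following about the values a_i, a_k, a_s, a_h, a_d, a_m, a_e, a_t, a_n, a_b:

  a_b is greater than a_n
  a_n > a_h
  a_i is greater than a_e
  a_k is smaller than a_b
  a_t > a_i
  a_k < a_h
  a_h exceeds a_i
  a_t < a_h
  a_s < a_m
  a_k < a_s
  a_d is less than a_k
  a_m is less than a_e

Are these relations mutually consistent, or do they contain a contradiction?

consistent

The single ordering a_d < a_k < a_s < a_m < a_e < a_i < a_t < a_h < a_n < a_b satisfies every listed relation, so no contradiction arises.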